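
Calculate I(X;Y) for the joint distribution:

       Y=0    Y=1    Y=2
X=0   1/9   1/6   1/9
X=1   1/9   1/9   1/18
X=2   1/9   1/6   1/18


H(X) = 1.5715, H(Y) = 1.5305, H(X,Y) = 3.0860
I(X;Y) = H(X) + H(Y) - H(X,Y) = 0.0160 bits


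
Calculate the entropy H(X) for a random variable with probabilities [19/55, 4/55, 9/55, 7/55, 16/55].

H(X) = -Σ p(x) log₂ p(x)
  -19/55 × log₂(19/55) = 0.5297
  -4/55 × log₂(4/55) = 0.2750
  -9/55 × log₂(9/55) = 0.4273
  -7/55 × log₂(7/55) = 0.3785
  -16/55 × log₂(16/55) = 0.5182
H(X) = 2.1288 bits


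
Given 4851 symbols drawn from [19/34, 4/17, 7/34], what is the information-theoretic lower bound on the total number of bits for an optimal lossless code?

Entropy H = 1.4298 bits/symbol
Minimum bits = H × n = 1.4298 × 4851
= 6935.74 bits


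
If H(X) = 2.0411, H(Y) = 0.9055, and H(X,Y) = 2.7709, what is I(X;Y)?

I(X;Y) = H(X) + H(Y) - H(X,Y)
I(X;Y) = 2.0411 + 0.9055 - 2.7709 = 0.1757 bits


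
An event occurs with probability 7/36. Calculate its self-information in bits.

Information content I(x) = -log₂(p(x))
I = -log₂(7/36) = -log₂(0.1944)
I = 2.3626 bits


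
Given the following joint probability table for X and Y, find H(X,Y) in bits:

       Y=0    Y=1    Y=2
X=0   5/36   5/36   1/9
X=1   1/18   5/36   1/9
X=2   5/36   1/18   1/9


H(X,Y) = -Σ p(x,y) log₂ p(x,y)
  p(0,0)=5/36: -0.1389 × log₂(0.1389) = 0.3956
  p(0,1)=5/36: -0.1389 × log₂(0.1389) = 0.3956
  p(0,2)=1/9: -0.1111 × log₂(0.1111) = 0.3522
  p(1,0)=1/18: -0.0556 × log₂(0.0556) = 0.2317
  p(1,1)=5/36: -0.1389 × log₂(0.1389) = 0.3956
  p(1,2)=1/9: -0.1111 × log₂(0.1111) = 0.3522
  p(2,0)=5/36: -0.1389 × log₂(0.1389) = 0.3956
  p(2,1)=1/18: -0.0556 × log₂(0.0556) = 0.2317
  p(2,2)=1/9: -0.1111 × log₂(0.1111) = 0.3522
H(X,Y) = 3.1022 bits


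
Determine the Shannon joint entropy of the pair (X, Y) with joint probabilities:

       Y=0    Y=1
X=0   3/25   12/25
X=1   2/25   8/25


H(X,Y) = -Σ p(x,y) log₂ p(x,y)
  p(0,0)=3/25: -0.1200 × log₂(0.1200) = 0.3671
  p(0,1)=12/25: -0.4800 × log₂(0.4800) = 0.5083
  p(1,0)=2/25: -0.0800 × log₂(0.0800) = 0.2915
  p(1,1)=8/25: -0.3200 × log₂(0.3200) = 0.5260
H(X,Y) = 1.6929 bits


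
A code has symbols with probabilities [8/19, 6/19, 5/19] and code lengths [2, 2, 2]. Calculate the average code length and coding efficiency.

Average length L = Σ p_i × l_i = 2.0000 bits
Entropy H = 1.5574 bits
Efficiency η = H/L × 100% = 77.87%


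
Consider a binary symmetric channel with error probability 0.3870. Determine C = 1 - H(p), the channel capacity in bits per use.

For BSC with error probability p:
C = 1 - H(p) where H(p) is binary entropy
H(0.3870) = -0.3870 × log₂(0.3870) - 0.6130 × log₂(0.6130)
H(p) = 0.9628
C = 1 - 0.9628 = 0.0372 bits/use


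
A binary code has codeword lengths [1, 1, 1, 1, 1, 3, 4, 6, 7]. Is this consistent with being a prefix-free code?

Kraft inequality: Σ 2^(-l_i) ≤ 1 for prefix-free code
Calculating: 2^(-1) + 2^(-1) + 2^(-1) + 2^(-1) + 2^(-1) + 2^(-3) + 2^(-4) + 2^(-6) + 2^(-7)
= 0.5 + 0.5 + 0.5 + 0.5 + 0.5 + 0.125 + 0.0625 + 0.015625 + 0.0078125
= 2.7109
Since 2.7109 > 1, prefix-free code does not exist


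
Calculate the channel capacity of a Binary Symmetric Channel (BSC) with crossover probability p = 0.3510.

For BSC with error probability p:
C = 1 - H(p) where H(p) is binary entropy
H(0.3510) = -0.3510 × log₂(0.3510) - 0.6490 × log₂(0.6490)
H(p) = 0.9350
C = 1 - 0.9350 = 0.0650 bits/use


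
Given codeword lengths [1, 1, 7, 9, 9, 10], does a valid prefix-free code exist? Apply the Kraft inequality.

Kraft inequality: Σ 2^(-l_i) ≤ 1 for prefix-free code
Calculating: 2^(-1) + 2^(-1) + 2^(-7) + 2^(-9) + 2^(-9) + 2^(-10)
= 0.5 + 0.5 + 0.0078125 + 0.001953125 + 0.001953125 + 0.0009765625
= 1.0127
Since 1.0127 > 1, prefix-free code does not exist


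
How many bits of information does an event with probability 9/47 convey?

Information content I(x) = -log₂(p(x))
I = -log₂(9/47) = -log₂(0.1915)
I = 2.3847 bits


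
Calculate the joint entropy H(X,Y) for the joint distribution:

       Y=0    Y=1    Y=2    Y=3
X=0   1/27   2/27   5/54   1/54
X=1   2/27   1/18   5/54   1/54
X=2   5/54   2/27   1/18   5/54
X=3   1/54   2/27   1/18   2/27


H(X,Y) = -Σ p(x,y) log₂ p(x,y)
  p(0,0)=1/27: -0.0370 × log₂(0.0370) = 0.1761
  p(0,1)=2/27: -0.0741 × log₂(0.0741) = 0.2781
  p(0,2)=5/54: -0.0926 × log₂(0.0926) = 0.3179
  p(0,3)=1/54: -0.0185 × log₂(0.0185) = 0.1066
  p(1,0)=2/27: -0.0741 × log₂(0.0741) = 0.2781
  p(1,1)=1/18: -0.0556 × log₂(0.0556) = 0.2317
  p(1,2)=5/54: -0.0926 × log₂(0.0926) = 0.3179
  p(1,3)=1/54: -0.0185 × log₂(0.0185) = 0.1066
  p(2,0)=5/54: -0.0926 × log₂(0.0926) = 0.3179
  p(2,1)=2/27: -0.0741 × log₂(0.0741) = 0.2781
  p(2,2)=1/18: -0.0556 × log₂(0.0556) = 0.2317
  p(2,3)=5/54: -0.0926 × log₂(0.0926) = 0.3179
  p(3,0)=1/54: -0.0185 × log₂(0.0185) = 0.1066
  p(3,1)=2/27: -0.0741 × log₂(0.0741) = 0.2781
  p(3,2)=1/18: -0.0556 × log₂(0.0556) = 0.2317
  p(3,3)=2/27: -0.0741 × log₂(0.0741) = 0.2781
H(X,Y) = 3.8530 bits


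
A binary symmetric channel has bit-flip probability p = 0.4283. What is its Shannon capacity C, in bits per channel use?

For BSC with error probability p:
C = 1 - H(p) where H(p) is binary entropy
H(0.4283) = -0.4283 × log₂(0.4283) - 0.5717 × log₂(0.5717)
H(p) = 0.9851
C = 1 - 0.9851 = 0.0149 bits/use


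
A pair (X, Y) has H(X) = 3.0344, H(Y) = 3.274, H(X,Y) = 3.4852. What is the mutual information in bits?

I(X;Y) = H(X) + H(Y) - H(X,Y)
I(X;Y) = 3.0344 + 3.274 - 3.4852 = 2.8232 bits


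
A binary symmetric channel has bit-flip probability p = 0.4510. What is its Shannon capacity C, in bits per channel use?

For BSC with error probability p:
C = 1 - H(p) where H(p) is binary entropy
H(0.4510) = -0.4510 × log₂(0.4510) - 0.5490 × log₂(0.5490)
H(p) = 0.9931
C = 1 - 0.9931 = 0.0069 bits/use


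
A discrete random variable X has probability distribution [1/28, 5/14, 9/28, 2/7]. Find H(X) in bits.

H(X) = -Σ p(x) log₂ p(x)
  -1/28 × log₂(1/28) = 0.1717
  -5/14 × log₂(5/14) = 0.5305
  -9/28 × log₂(9/28) = 0.5263
  -2/7 × log₂(2/7) = 0.5164
H(X) = 1.7449 bits


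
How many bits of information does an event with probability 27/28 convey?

Information content I(x) = -log₂(p(x))
I = -log₂(27/28) = -log₂(0.9643)
I = 0.0525 bits


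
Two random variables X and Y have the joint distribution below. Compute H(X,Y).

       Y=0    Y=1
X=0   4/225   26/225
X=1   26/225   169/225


H(X,Y) = -Σ p(x,y) log₂ p(x,y)
  p(0,0)=4/225: -0.0178 × log₂(0.0178) = 0.1034
  p(0,1)=26/225: -0.1156 × log₂(0.1156) = 0.3598
  p(1,0)=26/225: -0.1156 × log₂(0.1156) = 0.3598
  p(1,1)=169/225: -0.7511 × log₂(0.7511) = 0.3101
H(X,Y) = 1.1330 bits


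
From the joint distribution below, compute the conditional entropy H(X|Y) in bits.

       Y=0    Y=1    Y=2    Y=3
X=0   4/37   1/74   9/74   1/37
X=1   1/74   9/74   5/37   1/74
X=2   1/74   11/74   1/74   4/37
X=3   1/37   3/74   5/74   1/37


H(X|Y) = Σ_y p(y) H(X|Y=y)
  p(Y=0) = 6/37, H(X|Y=0) = 1.4183
  p(Y=1) = 12/37, H(X|Y=1) = 1.6125
  p(Y=2) = 25/74, H(X|Y=2) = 1.7095
  p(Y=3) = 13/74, H(X|Y=3) = 1.5466
H(X|Y) = 0.1622×1.4183 + 0.3243×1.6125 + 0.3378×1.7095 + 0.1757×1.5466 = 1.6022 bits


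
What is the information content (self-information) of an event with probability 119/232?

Information content I(x) = -log₂(p(x))
I = -log₂(119/232) = -log₂(0.5129)
I = 0.9632 bits


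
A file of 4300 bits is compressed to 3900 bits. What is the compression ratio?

Compression ratio = Original / Compressed
= 4300 / 3900 = 1.10:1


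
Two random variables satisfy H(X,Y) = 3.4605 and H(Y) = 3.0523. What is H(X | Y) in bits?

Chain rule: H(X,Y) = H(X|Y) + H(Y)
H(X|Y) = H(X,Y) - H(Y) = 3.4605 - 3.0523 = 0.4082 bits


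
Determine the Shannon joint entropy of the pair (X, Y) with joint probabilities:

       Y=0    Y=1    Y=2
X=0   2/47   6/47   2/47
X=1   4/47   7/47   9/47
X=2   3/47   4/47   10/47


H(X,Y) = -Σ p(x,y) log₂ p(x,y)
  p(0,0)=2/47: -0.0426 × log₂(0.0426) = 0.1938
  p(0,1)=6/47: -0.1277 × log₂(0.1277) = 0.3791
  p(0,2)=2/47: -0.0426 × log₂(0.0426) = 0.1938
  p(1,0)=4/47: -0.0851 × log₂(0.0851) = 0.3025
  p(1,1)=7/47: -0.1489 × log₂(0.1489) = 0.4092
  p(1,2)=9/47: -0.1915 × log₂(0.1915) = 0.4566
  p(2,0)=3/47: -0.0638 × log₂(0.0638) = 0.2534
  p(2,1)=4/47: -0.0851 × log₂(0.0851) = 0.3025
  p(2,2)=10/47: -0.2128 × log₂(0.2128) = 0.4750
H(X,Y) = 2.9660 bits


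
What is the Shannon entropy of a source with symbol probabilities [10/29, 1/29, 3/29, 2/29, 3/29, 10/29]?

H(X) = -Σ p(x) log₂ p(x)
  -10/29 × log₂(10/29) = 0.5297
  -1/29 × log₂(1/29) = 0.1675
  -3/29 × log₂(3/29) = 0.3386
  -2/29 × log₂(2/29) = 0.2661
  -3/29 × log₂(3/29) = 0.3386
  -10/29 × log₂(10/29) = 0.5297
H(X) = 2.1701 bits


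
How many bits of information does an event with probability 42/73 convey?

Information content I(x) = -log₂(p(x))
I = -log₂(42/73) = -log₂(0.5753)
I = 0.7975 bits


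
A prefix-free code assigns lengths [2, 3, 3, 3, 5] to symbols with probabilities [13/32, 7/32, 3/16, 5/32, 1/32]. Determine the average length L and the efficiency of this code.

Average length L = Σ p_i × l_i = 2.6562 bits
Entropy H = 2.0351 bits
Efficiency η = H/L × 100% = 76.62%


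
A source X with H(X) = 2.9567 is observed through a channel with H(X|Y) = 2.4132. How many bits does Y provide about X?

I(X;Y) = H(X) - H(X|Y)
I(X;Y) = 2.9567 - 2.4132 = 0.5435 bits


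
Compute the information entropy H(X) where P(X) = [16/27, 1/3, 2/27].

H(X) = -Σ p(x) log₂ p(x)
  -16/27 × log₂(16/27) = 0.4473
  -1/3 × log₂(1/3) = 0.5283
  -2/27 × log₂(2/27) = 0.2781
H(X) = 1.2538 bits


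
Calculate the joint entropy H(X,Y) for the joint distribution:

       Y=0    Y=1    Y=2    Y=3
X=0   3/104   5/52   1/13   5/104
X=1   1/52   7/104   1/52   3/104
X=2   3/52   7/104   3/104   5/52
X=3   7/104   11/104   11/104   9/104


H(X,Y) = -Σ p(x,y) log₂ p(x,y)
  p(0,0)=3/104: -0.0288 × log₂(0.0288) = 0.1476
  p(0,1)=5/52: -0.0962 × log₂(0.0962) = 0.3249
  p(0,2)=1/13: -0.0769 × log₂(0.0769) = 0.2846
  p(0,3)=5/104: -0.0481 × log₂(0.0481) = 0.2105
  p(1,0)=1/52: -0.0192 × log₂(0.0192) = 0.1096
  p(1,1)=7/104: -0.0673 × log₂(0.0673) = 0.2620
  p(1,2)=1/52: -0.0192 × log₂(0.0192) = 0.1096
  p(1,3)=3/104: -0.0288 × log₂(0.0288) = 0.1476
  p(2,0)=3/52: -0.0577 × log₂(0.0577) = 0.2374
  p(2,1)=7/104: -0.0673 × log₂(0.0673) = 0.2620
  p(2,2)=3/104: -0.0288 × log₂(0.0288) = 0.1476
  p(2,3)=5/52: -0.0962 × log₂(0.0962) = 0.3249
  p(3,0)=7/104: -0.0673 × log₂(0.0673) = 0.2620
  p(3,1)=11/104: -0.1058 × log₂(0.1058) = 0.3428
  p(3,2)=11/104: -0.1058 × log₂(0.1058) = 0.3428
  p(3,3)=9/104: -0.0865 × log₂(0.0865) = 0.3055
H(X,Y) = 3.8215 bits


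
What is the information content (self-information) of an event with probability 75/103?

Information content I(x) = -log₂(p(x))
I = -log₂(75/103) = -log₂(0.7282)
I = 0.4577 bits


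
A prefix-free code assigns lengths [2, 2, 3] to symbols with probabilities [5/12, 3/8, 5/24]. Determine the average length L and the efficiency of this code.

Average length L = Σ p_i × l_i = 2.2083 bits
Entropy H = 1.5284 bits
Efficiency η = H/L × 100% = 69.21%


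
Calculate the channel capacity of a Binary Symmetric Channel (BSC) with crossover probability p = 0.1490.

For BSC with error probability p:
C = 1 - H(p) where H(p) is binary entropy
H(0.1490) = -0.1490 × log₂(0.1490) - 0.8510 × log₂(0.8510)
H(p) = 0.6073
C = 1 - 0.6073 = 0.3927 bits/use


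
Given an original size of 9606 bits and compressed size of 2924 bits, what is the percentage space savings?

Space savings = (1 - Compressed/Original) × 100%
= (1 - 2924/9606) × 100%
= 69.56%


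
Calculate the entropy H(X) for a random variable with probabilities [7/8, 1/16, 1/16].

H(X) = -Σ p(x) log₂ p(x)
  -7/8 × log₂(7/8) = 0.1686
  -1/16 × log₂(1/16) = 0.2500
  -1/16 × log₂(1/16) = 0.2500
H(X) = 0.6686 bits


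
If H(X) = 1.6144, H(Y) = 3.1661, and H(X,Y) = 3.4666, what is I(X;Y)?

I(X;Y) = H(X) + H(Y) - H(X,Y)
I(X;Y) = 1.6144 + 3.1661 - 3.4666 = 1.3139 bits


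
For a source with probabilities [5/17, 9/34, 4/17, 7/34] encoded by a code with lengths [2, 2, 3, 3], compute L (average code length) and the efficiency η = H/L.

Average length L = Σ p_i × l_i = 2.4412 bits
Entropy H = 1.9875 bits
Efficiency η = H/L × 100% = 81.41%


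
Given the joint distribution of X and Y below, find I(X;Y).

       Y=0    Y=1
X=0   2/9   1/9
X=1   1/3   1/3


H(X) = 0.9183, H(Y) = 0.9911, H(X,Y) = 1.8911
I(X;Y) = H(X) + H(Y) - H(X,Y) = 0.0183 bits


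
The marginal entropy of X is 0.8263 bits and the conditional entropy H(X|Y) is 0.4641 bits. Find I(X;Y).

I(X;Y) = H(X) - H(X|Y)
I(X;Y) = 0.8263 - 0.4641 = 0.3622 bits


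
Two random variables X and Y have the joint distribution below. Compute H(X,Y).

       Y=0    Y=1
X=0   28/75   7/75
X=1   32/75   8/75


H(X,Y) = -Σ p(x,y) log₂ p(x,y)
  p(0,0)=28/75: -0.3733 × log₂(0.3733) = 0.5307
  p(0,1)=7/75: -0.0933 × log₂(0.0933) = 0.3193
  p(1,0)=32/75: -0.4267 × log₂(0.4267) = 0.5243
  p(1,1)=8/75: -0.1067 × log₂(0.1067) = 0.3444
H(X,Y) = 1.7187 bits


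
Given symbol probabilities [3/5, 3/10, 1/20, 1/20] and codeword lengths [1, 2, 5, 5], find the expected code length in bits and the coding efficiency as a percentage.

Average length L = Σ p_i × l_i = 1.7000 bits
Entropy H = 1.3955 bits
Efficiency η = H/L × 100% = 82.09%


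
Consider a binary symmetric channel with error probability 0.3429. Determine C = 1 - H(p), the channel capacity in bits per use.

For BSC with error probability p:
C = 1 - H(p) where H(p) is binary entropy
H(0.3429) = -0.3429 × log₂(0.3429) - 0.6571 × log₂(0.6571)
H(p) = 0.9276
C = 1 - 0.9276 = 0.0724 bits/use


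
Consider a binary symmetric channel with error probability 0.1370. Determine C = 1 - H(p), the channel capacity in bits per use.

For BSC with error probability p:
C = 1 - H(p) where H(p) is binary entropy
H(0.1370) = -0.1370 × log₂(0.1370) - 0.8630 × log₂(0.8630)
H(p) = 0.5763
C = 1 - 0.5763 = 0.4237 bits/use


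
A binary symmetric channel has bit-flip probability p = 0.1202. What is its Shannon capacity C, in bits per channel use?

For BSC with error probability p:
C = 1 - H(p) where H(p) is binary entropy
H(0.1202) = -0.1202 × log₂(0.1202) - 0.8798 × log₂(0.8798)
H(p) = 0.5299
C = 1 - 0.5299 = 0.4701 bits/use


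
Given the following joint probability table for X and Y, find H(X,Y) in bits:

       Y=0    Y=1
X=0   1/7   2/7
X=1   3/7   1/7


H(X,Y) = -Σ p(x,y) log₂ p(x,y)
  p(0,0)=1/7: -0.1429 × log₂(0.1429) = 0.4011
  p(0,1)=2/7: -0.2857 × log₂(0.2857) = 0.5164
  p(1,0)=3/7: -0.4286 × log₂(0.4286) = 0.5239
  p(1,1)=1/7: -0.1429 × log₂(0.1429) = 0.4011
H(X,Y) = 1.8424 bits


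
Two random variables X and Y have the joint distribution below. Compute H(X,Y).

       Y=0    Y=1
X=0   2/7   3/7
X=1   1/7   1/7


H(X,Y) = -Σ p(x,y) log₂ p(x,y)
  p(0,0)=2/7: -0.2857 × log₂(0.2857) = 0.5164
  p(0,1)=3/7: -0.4286 × log₂(0.4286) = 0.5239
  p(1,0)=1/7: -0.1429 × log₂(0.1429) = 0.4011
  p(1,1)=1/7: -0.1429 × log₂(0.1429) = 0.4011
H(X,Y) = 1.8424 bits


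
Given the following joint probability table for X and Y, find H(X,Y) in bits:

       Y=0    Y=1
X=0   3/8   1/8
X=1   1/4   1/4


H(X,Y) = -Σ p(x,y) log₂ p(x,y)
  p(0,0)=3/8: -0.3750 × log₂(0.3750) = 0.5306
  p(0,1)=1/8: -0.1250 × log₂(0.1250) = 0.3750
  p(1,0)=1/4: -0.2500 × log₂(0.2500) = 0.5000
  p(1,1)=1/4: -0.2500 × log₂(0.2500) = 0.5000
H(X,Y) = 1.9056 bits


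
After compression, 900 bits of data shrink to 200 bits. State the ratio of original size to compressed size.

Compression ratio = Original / Compressed
= 900 / 200 = 4.50:1


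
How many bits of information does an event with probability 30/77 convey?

Information content I(x) = -log₂(p(x))
I = -log₂(30/77) = -log₂(0.3896)
I = 1.3599 bits


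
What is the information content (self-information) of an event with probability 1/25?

Information content I(x) = -log₂(p(x))
I = -log₂(1/25) = -log₂(0.0400)
I = 4.6439 bits


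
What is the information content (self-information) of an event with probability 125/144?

Information content I(x) = -log₂(p(x))
I = -log₂(125/144) = -log₂(0.8681)
I = 0.2041 bits


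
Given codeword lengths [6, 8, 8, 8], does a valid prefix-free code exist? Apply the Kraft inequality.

Kraft inequality: Σ 2^(-l_i) ≤ 1 for prefix-free code
Calculating: 2^(-6) + 2^(-8) + 2^(-8) + 2^(-8)
= 0.015625 + 0.00390625 + 0.00390625 + 0.00390625
= 0.0273
Since 0.0273 ≤ 1, prefix-free code exists


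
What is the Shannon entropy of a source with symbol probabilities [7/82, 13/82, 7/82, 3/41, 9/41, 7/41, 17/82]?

H(X) = -Σ p(x) log₂ p(x)
  -7/82 × log₂(7/82) = 0.3031
  -13/82 × log₂(13/82) = 0.4212
  -7/82 × log₂(7/82) = 0.3031
  -3/41 × log₂(3/41) = 0.2760
  -9/41 × log₂(9/41) = 0.4802
  -7/41 × log₂(7/41) = 0.4354
  -17/82 × log₂(17/82) = 0.4706
H(X) = 2.6897 bits


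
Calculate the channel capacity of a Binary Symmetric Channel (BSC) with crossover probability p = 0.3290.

For BSC with error probability p:
C = 1 - H(p) where H(p) is binary entropy
H(0.3290) = -0.3290 × log₂(0.3290) - 0.6710 × log₂(0.6710)
H(p) = 0.9139
C = 1 - 0.9139 = 0.0861 bits/use


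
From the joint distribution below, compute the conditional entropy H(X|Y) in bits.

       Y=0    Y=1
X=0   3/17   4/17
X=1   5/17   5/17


H(X|Y) = Σ_y p(y) H(X|Y=y)
  p(Y=0) = 8/17, H(X|Y=0) = 0.9544
  p(Y=1) = 9/17, H(X|Y=1) = 0.9911
H(X|Y) = 0.4706×0.9544 + 0.5294×0.9911 = 0.9738 bits


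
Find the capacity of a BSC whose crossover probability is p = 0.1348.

For BSC with error probability p:
C = 1 - H(p) where H(p) is binary entropy
H(0.1348) = -0.1348 × log₂(0.1348) - 0.8652 × log₂(0.8652)
H(p) = 0.5705
C = 1 - 0.5705 = 0.4295 bits/use


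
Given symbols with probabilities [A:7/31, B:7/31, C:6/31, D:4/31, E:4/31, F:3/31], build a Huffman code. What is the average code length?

Huffman tree construction:
Combine smallest probabilities repeatedly
Resulting codes:
  A: 00 (length 2)
  B: 01 (length 2)
  C: 111 (length 3)
  D: 101 (length 3)
  E: 110 (length 3)
  F: 100 (length 3)
Average length = Σ p(s) × length(s) = 2.5484 bits


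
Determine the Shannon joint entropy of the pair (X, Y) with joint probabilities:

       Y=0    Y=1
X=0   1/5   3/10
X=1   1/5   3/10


H(X,Y) = -Σ p(x,y) log₂ p(x,y)
  p(0,0)=1/5: -0.2000 × log₂(0.2000) = 0.4644
  p(0,1)=3/10: -0.3000 × log₂(0.3000) = 0.5211
  p(1,0)=1/5: -0.2000 × log₂(0.2000) = 0.4644
  p(1,1)=3/10: -0.3000 × log₂(0.3000) = 0.5211
H(X,Y) = 1.9710 bits


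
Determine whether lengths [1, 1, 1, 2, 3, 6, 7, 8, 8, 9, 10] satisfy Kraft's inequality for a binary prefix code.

Kraft inequality: Σ 2^(-l_i) ≤ 1 for prefix-free code
Calculating: 2^(-1) + 2^(-1) + 2^(-1) + 2^(-2) + 2^(-3) + 2^(-6) + 2^(-7) + 2^(-8) + 2^(-8) + 2^(-9) + 2^(-10)
= 0.5 + 0.5 + 0.5 + 0.25 + 0.125 + 0.015625 + 0.0078125 + 0.00390625 + 0.00390625 + 0.001953125 + 0.0009765625
= 1.9092
Since 1.9092 > 1, prefix-free code does not exist


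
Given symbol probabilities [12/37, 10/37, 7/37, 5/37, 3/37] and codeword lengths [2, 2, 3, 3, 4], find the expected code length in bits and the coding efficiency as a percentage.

Average length L = Σ p_i × l_i = 2.4865 bits
Entropy H = 2.1755 bits
Efficiency η = H/L × 100% = 87.49%


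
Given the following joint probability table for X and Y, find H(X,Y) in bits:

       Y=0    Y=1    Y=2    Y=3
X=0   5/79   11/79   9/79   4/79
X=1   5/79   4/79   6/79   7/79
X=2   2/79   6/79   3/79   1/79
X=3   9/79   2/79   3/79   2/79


H(X,Y) = -Σ p(x,y) log₂ p(x,y)
  p(0,0)=5/79: -0.0633 × log₂(0.0633) = 0.2520
  p(0,1)=11/79: -0.1392 × log₂(0.1392) = 0.3960
  p(0,2)=9/79: -0.1139 × log₂(0.1139) = 0.3570
  p(0,3)=4/79: -0.0506 × log₂(0.0506) = 0.2179
  p(1,0)=5/79: -0.0633 × log₂(0.0633) = 0.2520
  p(1,1)=4/79: -0.0506 × log₂(0.0506) = 0.2179
  p(1,2)=6/79: -0.0759 × log₂(0.0759) = 0.2824
  p(1,3)=7/79: -0.0886 × log₂(0.0886) = 0.3098
  p(2,0)=2/79: -0.0253 × log₂(0.0253) = 0.1343
  p(2,1)=6/79: -0.0759 × log₂(0.0759) = 0.2824
  p(2,2)=3/79: -0.0380 × log₂(0.0380) = 0.1792
  p(2,3)=1/79: -0.0127 × log₂(0.0127) = 0.0798
  p(3,0)=9/79: -0.1139 × log₂(0.1139) = 0.3570
  p(3,1)=2/79: -0.0253 × log₂(0.0253) = 0.1343
  p(3,2)=3/79: -0.0380 × log₂(0.0380) = 0.1792
  p(3,3)=2/79: -0.0253 × log₂(0.0253) = 0.1343
H(X,Y) = 3.7656 bits


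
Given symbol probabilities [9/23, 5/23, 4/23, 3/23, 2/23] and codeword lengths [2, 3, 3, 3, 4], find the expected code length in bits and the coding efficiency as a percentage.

Average length L = Σ p_i × l_i = 2.6957 bits
Entropy H = 2.1369 bits
Efficiency η = H/L × 100% = 79.27%


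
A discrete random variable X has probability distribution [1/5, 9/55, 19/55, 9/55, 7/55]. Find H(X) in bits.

H(X) = -Σ p(x) log₂ p(x)
  -1/5 × log₂(1/5) = 0.4644
  -9/55 × log₂(9/55) = 0.4273
  -19/55 × log₂(19/55) = 0.5297
  -9/55 × log₂(9/55) = 0.4273
  -7/55 × log₂(7/55) = 0.3785
H(X) = 2.2273 bits


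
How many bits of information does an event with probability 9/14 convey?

Information content I(x) = -log₂(p(x))
I = -log₂(9/14) = -log₂(0.6429)
I = 0.6374 bits


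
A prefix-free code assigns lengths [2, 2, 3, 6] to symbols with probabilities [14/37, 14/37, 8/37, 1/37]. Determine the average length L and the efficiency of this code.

Average length L = Σ p_i × l_i = 2.3243 bits
Entropy H = 1.6796 bits
Efficiency η = H/L × 100% = 72.26%


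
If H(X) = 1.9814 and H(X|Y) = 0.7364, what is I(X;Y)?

I(X;Y) = H(X) - H(X|Y)
I(X;Y) = 1.9814 - 0.7364 = 1.245 bits


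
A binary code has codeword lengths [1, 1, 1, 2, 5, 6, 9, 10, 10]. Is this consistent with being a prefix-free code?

Kraft inequality: Σ 2^(-l_i) ≤ 1 for prefix-free code
Calculating: 2^(-1) + 2^(-1) + 2^(-1) + 2^(-2) + 2^(-5) + 2^(-6) + 2^(-9) + 2^(-10) + 2^(-10)
= 0.5 + 0.5 + 0.5 + 0.25 + 0.03125 + 0.015625 + 0.001953125 + 0.0009765625 + 0.0009765625
= 1.8008
Since 1.8008 > 1, prefix-free code does not exist


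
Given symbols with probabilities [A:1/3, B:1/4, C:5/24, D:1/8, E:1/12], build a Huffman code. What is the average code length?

Huffman tree construction:
Combine smallest probabilities repeatedly
Resulting codes:
  A: 11 (length 2)
  B: 10 (length 2)
  C: 00 (length 2)
  D: 011 (length 3)
  E: 010 (length 3)
Average length = Σ p(s) × length(s) = 2.2083 bits


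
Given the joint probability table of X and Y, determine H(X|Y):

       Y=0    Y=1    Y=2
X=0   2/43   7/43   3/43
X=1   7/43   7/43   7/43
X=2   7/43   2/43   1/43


H(X|Y) = Σ_y p(y) H(X|Y=y)
  p(Y=0) = 16/43, H(X|Y=0) = 1.4186
  p(Y=1) = 16/43, H(X|Y=1) = 1.4186
  p(Y=2) = 11/43, H(X|Y=2) = 1.2407
H(X|Y) = 0.3721×1.4186 + 0.3721×1.4186 + 0.2558×1.2407 = 1.3731 bits


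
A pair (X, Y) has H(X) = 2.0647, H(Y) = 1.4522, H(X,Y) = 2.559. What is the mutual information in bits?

I(X;Y) = H(X) + H(Y) - H(X,Y)
I(X;Y) = 2.0647 + 1.4522 - 2.559 = 0.9579 bits


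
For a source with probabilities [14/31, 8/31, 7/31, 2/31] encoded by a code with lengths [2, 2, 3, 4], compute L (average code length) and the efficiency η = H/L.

Average length L = Σ p_i × l_i = 2.3548 bits
Entropy H = 1.7621 bits
Efficiency η = H/L × 100% = 74.83%


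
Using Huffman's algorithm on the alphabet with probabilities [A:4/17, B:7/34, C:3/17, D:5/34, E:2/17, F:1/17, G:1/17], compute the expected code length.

Huffman tree construction:
Combine smallest probabilities repeatedly
Resulting codes:
  A: 01 (length 2)
  B: 00 (length 2)
  C: 111 (length 3)
  D: 110 (length 3)
  E: 100 (length 3)
  F: 1010 (length 4)
  G: 1011 (length 4)
Average length = Σ p(s) × length(s) = 2.6765 bits


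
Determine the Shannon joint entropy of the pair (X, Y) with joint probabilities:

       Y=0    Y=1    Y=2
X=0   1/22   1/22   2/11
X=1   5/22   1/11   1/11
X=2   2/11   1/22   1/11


H(X,Y) = -Σ p(x,y) log₂ p(x,y)
  p(0,0)=1/22: -0.0455 × log₂(0.0455) = 0.2027
  p(0,1)=1/22: -0.0455 × log₂(0.0455) = 0.2027
  p(0,2)=2/11: -0.1818 × log₂(0.1818) = 0.4472
  p(1,0)=5/22: -0.2273 × log₂(0.2273) = 0.4858
  p(1,1)=1/11: -0.0909 × log₂(0.0909) = 0.3145
  p(1,2)=1/11: -0.0909 × log₂(0.0909) = 0.3145
  p(2,0)=2/11: -0.1818 × log₂(0.1818) = 0.4472
  p(2,1)=1/22: -0.0455 × log₂(0.0455) = 0.2027
  p(2,2)=1/11: -0.0909 × log₂(0.0909) = 0.3145
H(X,Y) = 2.9317 bits


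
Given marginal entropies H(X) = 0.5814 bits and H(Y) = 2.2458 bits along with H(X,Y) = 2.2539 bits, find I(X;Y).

I(X;Y) = H(X) + H(Y) - H(X,Y)
I(X;Y) = 0.5814 + 2.2458 - 2.2539 = 0.5733 bits


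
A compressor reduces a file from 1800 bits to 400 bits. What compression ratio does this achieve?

Compression ratio = Original / Compressed
= 1800 / 400 = 4.50:1


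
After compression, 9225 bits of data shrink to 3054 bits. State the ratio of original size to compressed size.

Compression ratio = Original / Compressed
= 9225 / 3054 = 3.02:1


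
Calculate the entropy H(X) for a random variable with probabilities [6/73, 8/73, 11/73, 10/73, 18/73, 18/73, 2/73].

H(X) = -Σ p(x) log₂ p(x)
  -6/73 × log₂(6/73) = 0.2963
  -8/73 × log₂(8/73) = 0.3496
  -11/73 × log₂(11/73) = 0.4114
  -10/73 × log₂(10/73) = 0.3929
  -18/73 × log₂(18/73) = 0.4981
  -18/73 × log₂(18/73) = 0.4981
  -2/73 × log₂(2/73) = 0.1422
H(X) = 2.5885 bits


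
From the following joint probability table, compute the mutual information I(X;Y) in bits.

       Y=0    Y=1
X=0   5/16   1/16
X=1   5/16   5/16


H(X) = 0.9544, H(Y) = 0.9544, H(X,Y) = 1.8232
I(X;Y) = H(X) + H(Y) - H(X,Y) = 0.0857 bits


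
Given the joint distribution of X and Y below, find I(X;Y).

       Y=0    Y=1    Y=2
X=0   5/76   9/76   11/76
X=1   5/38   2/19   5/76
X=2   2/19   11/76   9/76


H(X) = 1.5802, H(Y) = 1.5802, H(X,Y) = 3.1215
I(X;Y) = H(X) + H(Y) - H(X,Y) = 0.0389 bits


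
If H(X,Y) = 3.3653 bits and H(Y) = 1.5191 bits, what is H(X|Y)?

Chain rule: H(X,Y) = H(X|Y) + H(Y)
H(X|Y) = H(X,Y) - H(Y) = 3.3653 - 1.5191 = 1.8462 bits


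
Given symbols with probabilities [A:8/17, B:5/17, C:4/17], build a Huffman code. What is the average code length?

Huffman tree construction:
Combine smallest probabilities repeatedly
Resulting codes:
  A: 0 (length 1)
  B: 11 (length 2)
  C: 10 (length 2)
Average length = Σ p(s) × length(s) = 1.5294 bits


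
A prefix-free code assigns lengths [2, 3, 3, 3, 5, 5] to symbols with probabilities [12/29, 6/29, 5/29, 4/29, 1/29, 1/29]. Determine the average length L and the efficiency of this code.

Average length L = Σ p_i × l_i = 2.7241 bits
Entropy H = 2.1635 bits
Efficiency η = H/L × 100% = 79.42%


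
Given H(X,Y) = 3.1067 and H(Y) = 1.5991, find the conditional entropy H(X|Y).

Chain rule: H(X,Y) = H(X|Y) + H(Y)
H(X|Y) = H(X,Y) - H(Y) = 3.1067 - 1.5991 = 1.5076 bits


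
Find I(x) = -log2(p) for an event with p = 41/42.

Information content I(x) = -log₂(p(x))
I = -log₂(41/42) = -log₂(0.9762)
I = 0.0348 bits


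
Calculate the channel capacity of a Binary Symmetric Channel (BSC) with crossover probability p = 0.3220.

For BSC with error probability p:
C = 1 - H(p) where H(p) is binary entropy
H(0.3220) = -0.3220 × log₂(0.3220) - 0.6780 × log₂(0.6780)
H(p) = 0.9065
C = 1 - 0.9065 = 0.0935 bits/use


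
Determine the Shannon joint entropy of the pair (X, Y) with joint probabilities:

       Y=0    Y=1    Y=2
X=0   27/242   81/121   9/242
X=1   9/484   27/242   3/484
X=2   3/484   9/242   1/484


H(X,Y) = -Σ p(x,y) log₂ p(x,y)
  p(0,0)=27/242: -0.1116 × log₂(0.1116) = 0.3530
  p(0,1)=81/121: -0.6694 × log₂(0.6694) = 0.3876
  p(0,2)=9/242: -0.0372 × log₂(0.0372) = 0.1766
  p(1,0)=9/484: -0.0186 × log₂(0.0186) = 0.1069
  p(1,1)=27/242: -0.1116 × log₂(0.1116) = 0.3530
  p(1,2)=3/484: -0.0062 × log₂(0.0062) = 0.0455
  p(2,0)=3/484: -0.0062 × log₂(0.0062) = 0.0455
  p(2,1)=9/242: -0.0372 × log₂(0.0372) = 0.1766
  p(2,2)=1/484: -0.0021 × log₂(0.0021) = 0.0184
H(X,Y) = 1.6631 bits


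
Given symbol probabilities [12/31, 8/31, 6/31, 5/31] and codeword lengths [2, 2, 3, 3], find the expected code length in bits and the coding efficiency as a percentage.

Average length L = Σ p_i × l_i = 2.3548 bits
Entropy H = 1.9175 bits
Efficiency η = H/L × 100% = 81.43%


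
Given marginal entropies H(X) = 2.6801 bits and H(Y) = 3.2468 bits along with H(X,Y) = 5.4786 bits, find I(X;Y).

I(X;Y) = H(X) + H(Y) - H(X,Y)
I(X;Y) = 2.6801 + 3.2468 - 5.4786 = 0.4483 bits


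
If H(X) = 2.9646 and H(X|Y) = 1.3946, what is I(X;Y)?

I(X;Y) = H(X) - H(X|Y)
I(X;Y) = 2.9646 - 1.3946 = 1.57 bits


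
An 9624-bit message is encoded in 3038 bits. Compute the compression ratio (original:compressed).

Compression ratio = Original / Compressed
= 9624 / 3038 = 3.17:1


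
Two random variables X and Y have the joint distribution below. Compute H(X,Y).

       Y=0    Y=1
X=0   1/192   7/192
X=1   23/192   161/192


H(X,Y) = -Σ p(x,y) log₂ p(x,y)
  p(0,0)=1/192: -0.0052 × log₂(0.0052) = 0.0395
  p(0,1)=7/192: -0.0365 × log₂(0.0365) = 0.1742
  p(1,0)=23/192: -0.1198 × log₂(0.1198) = 0.3667
  p(1,1)=161/192: -0.8385 × log₂(0.8385) = 0.2130
H(X,Y) = 0.7934 bits


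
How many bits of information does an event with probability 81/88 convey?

Information content I(x) = -log₂(p(x))
I = -log₂(81/88) = -log₂(0.9205)
I = 0.1196 bits


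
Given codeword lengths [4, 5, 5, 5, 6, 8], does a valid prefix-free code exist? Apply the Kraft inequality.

Kraft inequality: Σ 2^(-l_i) ≤ 1 for prefix-free code
Calculating: 2^(-4) + 2^(-5) + 2^(-5) + 2^(-5) + 2^(-6) + 2^(-8)
= 0.0625 + 0.03125 + 0.03125 + 0.03125 + 0.015625 + 0.00390625
= 0.1758
Since 0.1758 ≤ 1, prefix-free code exists


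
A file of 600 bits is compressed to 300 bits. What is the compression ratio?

Compression ratio = Original / Compressed
= 600 / 300 = 2.00:1


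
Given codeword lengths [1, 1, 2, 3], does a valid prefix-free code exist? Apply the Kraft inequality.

Kraft inequality: Σ 2^(-l_i) ≤ 1 for prefix-free code
Calculating: 2^(-1) + 2^(-1) + 2^(-2) + 2^(-3)
= 0.5 + 0.5 + 0.25 + 0.125
= 1.3750
Since 1.3750 > 1, prefix-free code does not exist


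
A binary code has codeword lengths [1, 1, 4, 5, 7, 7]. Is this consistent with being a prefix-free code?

Kraft inequality: Σ 2^(-l_i) ≤ 1 for prefix-free code
Calculating: 2^(-1) + 2^(-1) + 2^(-4) + 2^(-5) + 2^(-7) + 2^(-7)
= 0.5 + 0.5 + 0.0625 + 0.03125 + 0.0078125 + 0.0078125
= 1.1094
Since 1.1094 > 1, prefix-free code does not exist


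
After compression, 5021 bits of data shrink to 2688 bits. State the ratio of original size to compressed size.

Compression ratio = Original / Compressed
= 5021 / 2688 = 1.87:1


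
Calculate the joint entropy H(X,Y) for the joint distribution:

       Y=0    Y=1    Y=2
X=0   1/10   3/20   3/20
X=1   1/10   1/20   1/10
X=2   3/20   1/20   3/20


H(X,Y) = -Σ p(x,y) log₂ p(x,y)
  p(0,0)=1/10: -0.1000 × log₂(0.1000) = 0.3322
  p(0,1)=3/20: -0.1500 × log₂(0.1500) = 0.4105
  p(0,2)=3/20: -0.1500 × log₂(0.1500) = 0.4105
  p(1,0)=1/10: -0.1000 × log₂(0.1000) = 0.3322
  p(1,1)=1/20: -0.0500 × log₂(0.0500) = 0.2161
  p(1,2)=1/10: -0.1000 × log₂(0.1000) = 0.3322
  p(2,0)=3/20: -0.1500 × log₂(0.1500) = 0.4105
  p(2,1)=1/20: -0.0500 × log₂(0.0500) = 0.2161
  p(2,2)=3/20: -0.1500 × log₂(0.1500) = 0.4105
H(X,Y) = 3.0710 bits


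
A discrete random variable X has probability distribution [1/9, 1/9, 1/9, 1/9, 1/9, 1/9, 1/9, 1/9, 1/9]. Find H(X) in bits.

H(X) = -Σ p(x) log₂ p(x)
  -1/9 × log₂(1/9) = 0.3522
  -1/9 × log₂(1/9) = 0.3522
  -1/9 × log₂(1/9) = 0.3522
  -1/9 × log₂(1/9) = 0.3522
  -1/9 × log₂(1/9) = 0.3522
  -1/9 × log₂(1/9) = 0.3522
  -1/9 × log₂(1/9) = 0.3522
  -1/9 × log₂(1/9) = 0.3522
  -1/9 × log₂(1/9) = 0.3522
H(X) = 3.1699 bits


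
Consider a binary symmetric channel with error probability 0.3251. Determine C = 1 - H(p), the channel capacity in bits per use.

For BSC with error probability p:
C = 1 - H(p) where H(p) is binary entropy
H(0.3251) = -0.3251 × log₂(0.3251) - 0.6749 × log₂(0.6749)
H(p) = 0.9098
C = 1 - 0.9098 = 0.0902 bits/use


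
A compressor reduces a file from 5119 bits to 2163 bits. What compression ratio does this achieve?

Compression ratio = Original / Compressed
= 5119 / 2163 = 2.37:1


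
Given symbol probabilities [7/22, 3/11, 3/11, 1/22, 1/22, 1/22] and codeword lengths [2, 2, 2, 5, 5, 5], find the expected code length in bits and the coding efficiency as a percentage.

Average length L = Σ p_i × l_i = 2.4091 bits
Entropy H = 2.1562 bits
Efficiency η = H/L × 100% = 89.50%


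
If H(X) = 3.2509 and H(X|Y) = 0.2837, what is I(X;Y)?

I(X;Y) = H(X) - H(X|Y)
I(X;Y) = 3.2509 - 0.2837 = 2.9672 bits


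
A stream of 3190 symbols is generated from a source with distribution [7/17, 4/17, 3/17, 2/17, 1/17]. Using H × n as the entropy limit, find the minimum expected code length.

Entropy H = 2.0636 bits/symbol
Minimum bits = H × n = 2.0636 × 3190
= 6582.75 bits


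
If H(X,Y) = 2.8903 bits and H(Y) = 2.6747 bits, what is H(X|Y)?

Chain rule: H(X,Y) = H(X|Y) + H(Y)
H(X|Y) = H(X,Y) - H(Y) = 2.8903 - 2.6747 = 0.2156 bits


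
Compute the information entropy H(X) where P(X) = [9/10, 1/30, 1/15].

H(X) = -Σ p(x) log₂ p(x)
  -9/10 × log₂(9/10) = 0.1368
  -1/30 × log₂(1/30) = 0.1636
  -1/15 × log₂(1/15) = 0.2605
H(X) = 0.5608 bits


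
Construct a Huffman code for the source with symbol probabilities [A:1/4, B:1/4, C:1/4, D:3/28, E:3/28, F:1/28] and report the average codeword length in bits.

Huffman tree construction:
Combine smallest probabilities repeatedly
Resulting codes:
  A: 00 (length 2)
  B: 01 (length 2)
  C: 10 (length 2)
  D: 1111 (length 4)
  E: 110 (length 3)
  F: 1110 (length 4)
Average length = Σ p(s) × length(s) = 2.3929 bits


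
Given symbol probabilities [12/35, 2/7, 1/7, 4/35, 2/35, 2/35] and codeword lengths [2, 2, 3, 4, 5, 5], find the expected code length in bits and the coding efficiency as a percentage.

Average length L = Σ p_i × l_i = 2.7143 bits
Entropy H = 2.2765 bits
Efficiency η = H/L × 100% = 83.87%


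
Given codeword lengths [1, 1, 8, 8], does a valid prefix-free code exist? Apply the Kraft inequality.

Kraft inequality: Σ 2^(-l_i) ≤ 1 for prefix-free code
Calculating: 2^(-1) + 2^(-1) + 2^(-8) + 2^(-8)
= 0.5 + 0.5 + 0.00390625 + 0.00390625
= 1.0078
Since 1.0078 > 1, prefix-free code does not exist


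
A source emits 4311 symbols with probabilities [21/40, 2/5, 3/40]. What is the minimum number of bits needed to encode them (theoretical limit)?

Entropy H = 1.2971 bits/symbol
Minimum bits = H × n = 1.2971 × 4311
= 5591.75 bits


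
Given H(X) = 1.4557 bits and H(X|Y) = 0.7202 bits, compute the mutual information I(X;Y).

I(X;Y) = H(X) - H(X|Y)
I(X;Y) = 1.4557 - 0.7202 = 0.7355 bits


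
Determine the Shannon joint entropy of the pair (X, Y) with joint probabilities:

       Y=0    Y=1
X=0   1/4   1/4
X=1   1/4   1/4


H(X,Y) = -Σ p(x,y) log₂ p(x,y)
  p(0,0)=1/4: -0.2500 × log₂(0.2500) = 0.5000
  p(0,1)=1/4: -0.2500 × log₂(0.2500) = 0.5000
  p(1,0)=1/4: -0.2500 × log₂(0.2500) = 0.5000
  p(1,1)=1/4: -0.2500 × log₂(0.2500) = 0.5000
H(X,Y) = 2.0000 bits


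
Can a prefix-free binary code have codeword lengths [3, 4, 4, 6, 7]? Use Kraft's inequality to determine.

Kraft inequality: Σ 2^(-l_i) ≤ 1 for prefix-free code
Calculating: 2^(-3) + 2^(-4) + 2^(-4) + 2^(-6) + 2^(-7)
= 0.125 + 0.0625 + 0.0625 + 0.015625 + 0.0078125
= 0.2734
Since 0.2734 ≤ 1, prefix-free code exists


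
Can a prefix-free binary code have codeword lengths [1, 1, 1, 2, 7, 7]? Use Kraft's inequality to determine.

Kraft inequality: Σ 2^(-l_i) ≤ 1 for prefix-free code
Calculating: 2^(-1) + 2^(-1) + 2^(-1) + 2^(-2) + 2^(-7) + 2^(-7)
= 0.5 + 0.5 + 0.5 + 0.25 + 0.0078125 + 0.0078125
= 1.7656
Since 1.7656 > 1, prefix-free code does not exist


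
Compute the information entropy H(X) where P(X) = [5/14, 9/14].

H(X) = -Σ p(x) log₂ p(x)
  -5/14 × log₂(5/14) = 0.5305
  -9/14 × log₂(9/14) = 0.4098
H(X) = 0.9403 bits


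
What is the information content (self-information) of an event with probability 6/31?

Information content I(x) = -log₂(p(x))
I = -log₂(6/31) = -log₂(0.1935)
I = 2.3692 bits


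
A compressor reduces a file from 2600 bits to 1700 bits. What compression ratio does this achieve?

Compression ratio = Original / Compressed
= 2600 / 1700 = 1.53:1


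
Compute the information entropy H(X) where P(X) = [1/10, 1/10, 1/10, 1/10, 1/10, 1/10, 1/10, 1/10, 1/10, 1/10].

H(X) = -Σ p(x) log₂ p(x)
  -1/10 × log₂(1/10) = 0.3322
  -1/10 × log₂(1/10) = 0.3322
  -1/10 × log₂(1/10) = 0.3322
  -1/10 × log₂(1/10) = 0.3322
  -1/10 × log₂(1/10) = 0.3322
  -1/10 × log₂(1/10) = 0.3322
  -1/10 × log₂(1/10) = 0.3322
  -1/10 × log₂(1/10) = 0.3322
  -1/10 × log₂(1/10) = 0.3322
  -1/10 × log₂(1/10) = 0.3322
H(X) = 3.3219 bits


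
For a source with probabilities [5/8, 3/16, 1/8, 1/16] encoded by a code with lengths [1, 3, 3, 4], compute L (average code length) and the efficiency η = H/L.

Average length L = Σ p_i × l_i = 1.8125 bits
Entropy H = 1.5016 bits
Efficiency η = H/L × 100% = 82.85%


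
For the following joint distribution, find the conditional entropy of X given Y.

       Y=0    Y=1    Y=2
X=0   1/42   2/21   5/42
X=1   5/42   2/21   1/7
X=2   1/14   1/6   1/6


H(X|Y) = Σ_y p(y) H(X|Y=y)
  p(Y=0) = 3/14, H(X|Y=0) = 1.3516
  p(Y=1) = 5/14, H(X|Y=1) = 1.5301
  p(Y=2) = 3/7, H(X|Y=2) = 1.5715
H(X|Y) = 0.2143×1.3516 + 0.3571×1.5301 + 0.4286×1.5715 = 1.5096 bits


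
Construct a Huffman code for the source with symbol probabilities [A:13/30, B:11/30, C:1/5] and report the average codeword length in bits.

Huffman tree construction:
Combine smallest probabilities repeatedly
Resulting codes:
  A: 0 (length 1)
  B: 11 (length 2)
  C: 10 (length 2)
Average length = Σ p(s) × length(s) = 1.5667 bits


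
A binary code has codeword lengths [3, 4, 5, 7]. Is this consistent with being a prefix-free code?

Kraft inequality: Σ 2^(-l_i) ≤ 1 for prefix-free code
Calculating: 2^(-3) + 2^(-4) + 2^(-5) + 2^(-7)
= 0.125 + 0.0625 + 0.03125 + 0.0078125
= 0.2266
Since 0.2266 ≤ 1, prefix-free code exists


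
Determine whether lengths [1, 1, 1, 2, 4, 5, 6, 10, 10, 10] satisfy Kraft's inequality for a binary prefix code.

Kraft inequality: Σ 2^(-l_i) ≤ 1 for prefix-free code
Calculating: 2^(-1) + 2^(-1) + 2^(-1) + 2^(-2) + 2^(-4) + 2^(-5) + 2^(-6) + 2^(-10) + 2^(-10) + 2^(-10)
= 0.5 + 0.5 + 0.5 + 0.25 + 0.0625 + 0.03125 + 0.015625 + 0.0009765625 + 0.0009765625 + 0.0009765625
= 1.8623
Since 1.8623 > 1, prefix-free code does not exist


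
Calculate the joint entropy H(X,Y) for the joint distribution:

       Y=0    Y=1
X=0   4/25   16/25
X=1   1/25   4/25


H(X,Y) = -Σ p(x,y) log₂ p(x,y)
  p(0,0)=4/25: -0.1600 × log₂(0.1600) = 0.4230
  p(0,1)=16/25: -0.6400 × log₂(0.6400) = 0.4121
  p(1,0)=1/25: -0.0400 × log₂(0.0400) = 0.1858
  p(1,1)=4/25: -0.1600 × log₂(0.1600) = 0.4230
H(X,Y) = 1.4439 bits


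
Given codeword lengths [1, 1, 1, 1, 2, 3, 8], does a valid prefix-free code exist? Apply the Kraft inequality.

Kraft inequality: Σ 2^(-l_i) ≤ 1 for prefix-free code
Calculating: 2^(-1) + 2^(-1) + 2^(-1) + 2^(-1) + 2^(-2) + 2^(-3) + 2^(-8)
= 0.5 + 0.5 + 0.5 + 0.5 + 0.25 + 0.125 + 0.00390625
= 2.3789
Since 2.3789 > 1, prefix-free code does not exist
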